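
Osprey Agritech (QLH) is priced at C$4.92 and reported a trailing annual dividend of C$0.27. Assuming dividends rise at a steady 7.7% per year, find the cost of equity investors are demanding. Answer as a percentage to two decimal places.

Rearranging the constant-growth DDM: r = D₁/P₀ + g.
D₁ = 0.27 × (1 + 0.077) = 0.2908.
r = 0.2908 / 4.92 + 0.077 = 0.05910 + 0.077 = 0.13610

13.61%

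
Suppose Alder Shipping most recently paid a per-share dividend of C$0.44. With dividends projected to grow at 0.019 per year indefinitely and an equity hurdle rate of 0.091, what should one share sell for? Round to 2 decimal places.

C$6.23

Gordon growth model: P₀ = D₁/(r − g). D₁ = 0.44 × (1 + 0.019) = 0.4484.
P₀ = 0.4484 / (0.091 − 0.019) = 0.4484 / 0.072 = 6.2272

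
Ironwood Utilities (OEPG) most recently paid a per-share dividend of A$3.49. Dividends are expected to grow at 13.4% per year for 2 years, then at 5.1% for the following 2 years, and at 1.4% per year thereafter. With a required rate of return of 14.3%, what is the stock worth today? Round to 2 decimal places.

A$35.79

Three-stage DDM. Project D₁…D_4; terminal Gordon value at t=4 with g = 0.014; discount at r = 0.143.
D_1 = 3.9577
D_2 = 4.4880
D_3 = 4.7169
D_4 = 4.9574
TV_4 = 5.0268/(0.143−0.014) = 38.9677
P₀ = Σ Dₜ/(1+r)ᵗ + TV_4/(1+r)^4 = 35.7918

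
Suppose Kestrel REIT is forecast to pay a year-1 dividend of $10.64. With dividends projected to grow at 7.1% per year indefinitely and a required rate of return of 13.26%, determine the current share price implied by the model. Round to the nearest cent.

$172.73

Gordon growth model: P₀ = D₁/(r − g), with D₁ = 10.64 given directly.
P₀ = 10.6400 / (0.1326 − 0.071) = 10.6400 / 0.0616 = 172.7273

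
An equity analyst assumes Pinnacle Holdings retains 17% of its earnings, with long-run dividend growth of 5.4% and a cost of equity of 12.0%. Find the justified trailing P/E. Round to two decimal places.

Payout ratio b = 1 − 0.17 = 0.83.
Justified trailing P/E = b(1+g)/(r−g) = 0.83×(1+0.054)/(0.12−0.054) = 13.2548

13.25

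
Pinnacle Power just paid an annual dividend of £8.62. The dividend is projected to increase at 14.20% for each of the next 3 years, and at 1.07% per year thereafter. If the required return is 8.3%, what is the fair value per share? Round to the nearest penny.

£170.07

Two-stage DDM. Project D₁…D_3 at 0.142, terminal growth 0.0107, discount at r = 0.083.
D_1 = 9.8440
D_2 = 11.2419
D_3 = 12.8382
Terminal value at t=3: TV = D_4/(r−g) = 12.9756/(0.083−0.0107) = 179.4690
P₀ = 9.8440/(1+0.083)^1 + 11.2419/(1+0.083)^2 + 12.8382/(1+0.083)^3 + 179.4690/(1+0.083)^3 = 170.0690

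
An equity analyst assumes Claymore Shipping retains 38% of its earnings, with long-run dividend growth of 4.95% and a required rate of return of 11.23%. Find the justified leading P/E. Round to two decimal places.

9.87

Payout ratio b = 1 − 0.38 = 0.62.
Justified leading P/E = b/(r−g) = 0.62/(0.1123−0.0495) = 9.8726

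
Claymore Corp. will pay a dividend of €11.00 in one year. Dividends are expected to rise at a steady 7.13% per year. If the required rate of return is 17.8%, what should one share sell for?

Gordon growth model: P₀ = D₁/(r − g), with D₁ = 11.00 given directly.
P₀ = 11.0000 / (0.178 − 0.0713) = 11.0000 / 0.1067 = 103.0928

€103.09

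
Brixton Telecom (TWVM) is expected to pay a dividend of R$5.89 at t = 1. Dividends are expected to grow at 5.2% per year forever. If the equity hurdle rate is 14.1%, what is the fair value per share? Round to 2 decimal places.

Gordon growth model: P₀ = D₁/(r − g), with D₁ = 5.89 given directly.
P₀ = 5.8900 / (0.141 − 0.052) = 5.8900 / 0.089 = 66.1798

R$66.18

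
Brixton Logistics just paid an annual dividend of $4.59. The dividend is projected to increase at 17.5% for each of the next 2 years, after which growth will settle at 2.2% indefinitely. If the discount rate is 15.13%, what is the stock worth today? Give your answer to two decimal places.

$47.25

Two-stage DDM. Project D₁…D_2 at 0.175, terminal growth 0.022, discount at r = 0.1513.
D_1 = 5.3933
D_2 = 6.3371
Terminal value at t=2: TV = D_3/(r−g) = 6.4765/(0.1513−0.022) = 50.0888
P₀ = 5.3933/(1+0.1513)^1 + 6.3371/(1+0.1513)^2 + 50.0888/(1+0.1513)^2 = 47.2543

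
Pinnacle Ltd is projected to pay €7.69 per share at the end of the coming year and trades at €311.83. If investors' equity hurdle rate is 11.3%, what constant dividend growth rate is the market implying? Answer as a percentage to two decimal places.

From P₀ = D₁/(r − g), the implied growth is g = r − D₁/P₀.
g = 0.113 − 7.69/311.83 = 0.113 − 0.02466 = 0.08834

8.83%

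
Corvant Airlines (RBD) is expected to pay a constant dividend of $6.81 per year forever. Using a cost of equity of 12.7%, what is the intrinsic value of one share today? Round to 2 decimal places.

$53.62

Zero-growth DDM (perpetuity): P₀ = D/r = 6.81 / 0.127 = 53.6220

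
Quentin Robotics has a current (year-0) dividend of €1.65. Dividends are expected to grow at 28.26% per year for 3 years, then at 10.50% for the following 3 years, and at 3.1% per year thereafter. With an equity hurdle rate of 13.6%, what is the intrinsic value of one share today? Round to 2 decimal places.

Three-stage DDM. Project D₁…D_6; terminal Gordon value at t=6 with g = 0.031; discount at r = 0.136.
D_1 = 2.1163
D_2 = 2.7144
D_3 = 3.4814
D_4 = 3.8470
D_5 = 4.2509
D_6 = 4.6973
TV_6 = 4.8429/(0.136−0.031) = 46.1226
P₀ = Σ Dₜ/(1+r)ᵗ + TV_6/(1+r)^6 = 34.5443

€34.54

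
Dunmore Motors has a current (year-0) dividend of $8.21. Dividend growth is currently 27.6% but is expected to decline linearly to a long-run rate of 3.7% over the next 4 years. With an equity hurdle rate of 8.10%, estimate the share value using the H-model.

$282.69

H-model: P₀ = D₀[(1+g_L) + H(g_S−g_L)]/(r−g_L), with H = 4/2 = 2.
P₀ = 8.21 × [(1+0.037) + 2×(0.276−0.037)] / (0.081−0.037)
   = 8.21 × 1.5150 / 0.044 = 282.6852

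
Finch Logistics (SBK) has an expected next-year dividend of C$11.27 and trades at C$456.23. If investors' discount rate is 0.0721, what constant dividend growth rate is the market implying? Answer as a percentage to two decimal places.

From P₀ = D₁/(r − g), the implied growth is g = r − D₁/P₀.
g = 0.0721 − 11.27/456.23 = 0.0721 − 0.02470 = 0.04740

4.74%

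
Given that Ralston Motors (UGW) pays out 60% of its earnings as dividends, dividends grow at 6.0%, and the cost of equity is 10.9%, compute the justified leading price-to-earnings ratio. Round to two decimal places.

12.24

Justified leading P/E = b/(r−g) = 0.60/(0.109−0.06) = 12.2449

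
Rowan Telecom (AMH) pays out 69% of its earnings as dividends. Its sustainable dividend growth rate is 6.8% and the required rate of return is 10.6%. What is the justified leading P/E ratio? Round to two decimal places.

Justified leading P/E = b/(r−g) = 0.69/(0.106−0.068) = 18.1579

18.16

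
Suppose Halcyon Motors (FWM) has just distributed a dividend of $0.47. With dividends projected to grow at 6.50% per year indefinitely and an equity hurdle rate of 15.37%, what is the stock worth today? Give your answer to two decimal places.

Gordon growth model: P₀ = D₁/(r − g). D₁ = 0.47 × (1 + 0.065) = 0.5005.
P₀ = 0.5005 / (0.1537 − 0.065) = 0.5005 / 0.0887 = 5.6432

$5.64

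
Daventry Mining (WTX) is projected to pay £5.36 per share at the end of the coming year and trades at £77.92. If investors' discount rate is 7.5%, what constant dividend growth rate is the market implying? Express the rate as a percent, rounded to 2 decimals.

From P₀ = D₁/(r − g), the implied growth is g = r − D₁/P₀.
g = 0.075 − 5.36/77.92 = 0.075 − 0.06879 = 0.00621

0.62%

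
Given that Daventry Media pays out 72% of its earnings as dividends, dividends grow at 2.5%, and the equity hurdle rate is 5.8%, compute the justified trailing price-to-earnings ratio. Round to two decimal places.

Justified trailing P/E = b(1+g)/(r−g) = 0.72×(1+0.025)/(0.058−0.025) = 22.3636

22.36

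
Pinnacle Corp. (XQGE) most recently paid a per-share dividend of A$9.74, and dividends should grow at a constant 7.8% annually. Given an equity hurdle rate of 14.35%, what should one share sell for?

A$160.30

Gordon growth model: P₀ = D₁/(r − g). D₁ = 9.74 × (1 + 0.078) = 10.4997.
P₀ = 10.4997 / (0.1435 − 0.078) = 10.4997 / 0.0655 = 160.3011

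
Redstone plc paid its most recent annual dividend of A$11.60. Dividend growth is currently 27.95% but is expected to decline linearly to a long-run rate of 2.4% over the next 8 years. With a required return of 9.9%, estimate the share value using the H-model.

A$316.45

H-model: P₀ = D₀[(1+g_L) + H(g_S−g_L)]/(r−g_L), with H = 8/2 = 4.
P₀ = 11.60 × [(1+0.024) + 4×(0.2795−0.024)] / (0.099−0.024)
   = 11.60 × 2.0460 / 0.075 = 316.4480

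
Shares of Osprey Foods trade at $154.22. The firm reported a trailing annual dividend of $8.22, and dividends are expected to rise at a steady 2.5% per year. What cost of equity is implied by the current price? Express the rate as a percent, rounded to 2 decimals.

7.96%

Rearranging the constant-growth DDM: r = D₁/P₀ + g.
D₁ = 8.22 × (1 + 0.025) = 8.4255.
r = 8.4255 / 154.22 + 0.025 = 0.05463 + 0.025 = 0.07963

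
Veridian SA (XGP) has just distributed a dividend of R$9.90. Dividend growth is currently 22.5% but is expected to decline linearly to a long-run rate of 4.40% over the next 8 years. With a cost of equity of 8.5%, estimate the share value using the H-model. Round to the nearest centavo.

H-model: P₀ = D₀[(1+g_L) + H(g_S−g_L)]/(r−g_L), with H = 8/2 = 4.
P₀ = 9.90 × [(1+0.044) + 4×(0.225−0.044)] / (0.085−0.044)
   = 9.90 × 1.7680 / 0.041 = 426.9073

R$426.91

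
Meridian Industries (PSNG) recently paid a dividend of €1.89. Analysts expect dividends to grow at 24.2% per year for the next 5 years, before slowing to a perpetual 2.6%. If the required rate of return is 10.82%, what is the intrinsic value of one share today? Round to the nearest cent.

Two-stage DDM. Project D₁…D_5 at 0.242, terminal growth 0.026, discount at r = 0.1082.
D_1 = 2.3474
D_2 = 2.9154
D_3 = 3.6210
D_4 = 4.4973
D_5 = 5.5856
Terminal value at t=5: TV = D_6/(r−g) = 5.7308/(0.1082−0.026) = 69.7181
P₀ = 2.3474/(1+0.1082)^1 + 2.9154/(1+0.1082)^2 + 3.6210/(1+0.1082)^3 + 4.4973/(1+0.1082)^4 + 5.5856/(1+0.1082)^5 + 69.7181/(1+0.1082)^5 = 55.1876

€55.19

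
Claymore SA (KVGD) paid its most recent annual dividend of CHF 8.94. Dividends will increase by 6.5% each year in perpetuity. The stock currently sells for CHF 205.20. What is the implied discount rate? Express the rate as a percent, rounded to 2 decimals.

11.14%

Rearranging the constant-growth DDM: r = D₁/P₀ + g.
D₁ = 8.94 × (1 + 0.065) = 9.5211.
r = 9.5211 / 205.20 + 0.065 = 0.04640 + 0.065 = 0.11140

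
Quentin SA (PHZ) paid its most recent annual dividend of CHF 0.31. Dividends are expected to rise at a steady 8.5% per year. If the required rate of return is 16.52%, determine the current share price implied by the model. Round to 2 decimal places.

CHF 4.19

Gordon growth model: P₀ = D₁/(r − g). D₁ = 0.31 × (1 + 0.085) = 0.3363.
P₀ = 0.3363 / (0.1652 − 0.085) = 0.3363 / 0.0802 = 4.1939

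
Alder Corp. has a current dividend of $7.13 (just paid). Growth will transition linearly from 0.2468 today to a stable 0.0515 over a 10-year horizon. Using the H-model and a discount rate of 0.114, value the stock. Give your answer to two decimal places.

$231.35

H-model: P₀ = D₀[(1+g_L) + H(g_S−g_L)]/(r−g_L), with H = 10/2 = 5.
P₀ = 7.13 × [(1+0.0515) + 5×(0.2468−0.0515)] / (0.114−0.0515)
   = 7.13 × 2.0280 / 0.0625 = 231.3542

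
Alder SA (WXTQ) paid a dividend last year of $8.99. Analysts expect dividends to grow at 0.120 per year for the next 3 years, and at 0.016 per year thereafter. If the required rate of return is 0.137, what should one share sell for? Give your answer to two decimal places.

Two-stage DDM. Project D₁…D_3 at 0.12, terminal growth 0.016, discount at r = 0.137.
D_1 = 10.0688
D_2 = 11.2771
D_3 = 12.6303
Terminal value at t=3: TV = D_4/(r−g) = 12.8324/(0.137−0.016) = 106.0528
P₀ = 10.0688/(1+0.137)^1 + 11.2771/(1+0.137)^2 + 12.6303/(1+0.137)^3 + 106.0528/(1+0.137)^3 = 98.3222

$98.32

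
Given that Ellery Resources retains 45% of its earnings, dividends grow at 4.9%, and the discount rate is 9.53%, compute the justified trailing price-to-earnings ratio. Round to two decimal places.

Payout ratio b = 1 − 0.45 = 0.55.
Justified trailing P/E = b(1+g)/(r−g) = 0.55×(1+0.049)/(0.0953−0.049) = 12.4611

12.46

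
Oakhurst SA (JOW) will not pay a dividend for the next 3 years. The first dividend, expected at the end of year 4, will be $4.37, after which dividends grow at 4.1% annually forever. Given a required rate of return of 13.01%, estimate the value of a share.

Deferred-dividend DDM. At t=3 the remaining stream is a growing perpetuity with first payment D_4 = 4.37.
V_3 = D_4/(r−g) = 4.37/(0.1301−0.041) = 49.0460
P₀ = V_3/(1+r)^3 = 49.0460/(1+0.1301)^3 = 33.9823

$33.98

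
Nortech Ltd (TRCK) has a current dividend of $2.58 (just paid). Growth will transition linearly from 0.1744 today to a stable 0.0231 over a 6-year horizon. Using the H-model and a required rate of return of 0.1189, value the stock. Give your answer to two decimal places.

$39.78

H-model: P₀ = D₀[(1+g_L) + H(g_S−g_L)]/(r−g_L), with H = 6/2 = 3.
P₀ = 2.58 × [(1+0.0231) + 3×(0.1744−0.0231)] / (0.1189−0.0231)
   = 2.58 × 1.4770 / 0.0958 = 39.7772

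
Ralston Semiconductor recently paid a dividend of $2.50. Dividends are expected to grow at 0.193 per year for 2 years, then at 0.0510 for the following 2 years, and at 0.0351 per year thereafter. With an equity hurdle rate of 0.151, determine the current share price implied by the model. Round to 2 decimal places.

Three-stage DDM. Project D₁…D_4; terminal Gordon value at t=4 with g = 0.0351; discount at r = 0.151.
D_1 = 2.9825
D_2 = 3.5581
D_3 = 3.7396
D_4 = 3.9303
TV_4 = 4.0683/(0.151−0.0351) = 35.1015
P₀ = Σ Dₜ/(1+r)ᵗ + TV_4/(1+r)^4 = 29.9685

$29.97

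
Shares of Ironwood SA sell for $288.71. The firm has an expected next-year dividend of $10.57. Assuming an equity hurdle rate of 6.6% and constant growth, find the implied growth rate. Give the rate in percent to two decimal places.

From P₀ = D₁/(r − g), the implied growth is g = r − D₁/P₀.
g = 0.066 − 10.57/288.71 = 0.066 − 0.03661 = 0.02939

2.94%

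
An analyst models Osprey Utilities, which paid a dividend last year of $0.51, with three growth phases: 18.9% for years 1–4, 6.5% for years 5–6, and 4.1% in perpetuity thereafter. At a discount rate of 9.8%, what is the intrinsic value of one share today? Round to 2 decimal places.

$15.89

Three-stage DDM. Project D₁…D_6; terminal Gordon value at t=6 with g = 0.041; discount at r = 0.098.
D_1 = 0.6064
D_2 = 0.7210
D_3 = 0.8573
D_4 = 1.0193
D_5 = 1.0855
D_6 = 1.1561
TV_6 = 1.2035/(0.098−0.041) = 21.1141
P₀ = Σ Dₜ/(1+r)ᵗ + TV_6/(1+r)^6 = 15.8883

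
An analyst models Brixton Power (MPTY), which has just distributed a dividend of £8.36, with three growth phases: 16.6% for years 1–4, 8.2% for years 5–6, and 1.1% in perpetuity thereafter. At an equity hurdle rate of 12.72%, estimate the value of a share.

Three-stage DDM. Project D₁…D_6; terminal Gordon value at t=6 with g = 0.011; discount at r = 0.1272.
D_1 = 9.7478
D_2 = 11.3659
D_3 = 13.2526
D_4 = 15.4526
D_5 = 16.7197
D_6 = 18.0907
TV_6 = 18.2897/(0.1272−0.011) = 157.3983
P₀ = Σ Dₜ/(1+r)ᵗ + TV_6/(1+r)^6 = 131.1612

£131.16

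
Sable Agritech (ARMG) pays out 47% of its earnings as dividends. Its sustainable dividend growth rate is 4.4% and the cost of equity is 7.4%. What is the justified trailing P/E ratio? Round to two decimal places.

16.36

Justified trailing P/E = b(1+g)/(r−g) = 0.47×(1+0.044)/(0.074−0.044) = 16.3560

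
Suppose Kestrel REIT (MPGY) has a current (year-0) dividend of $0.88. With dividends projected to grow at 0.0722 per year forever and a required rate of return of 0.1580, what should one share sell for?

$11.00

Gordon growth model: P₀ = D₁/(r − g). D₁ = 0.88 × (1 + 0.0722) = 0.9435.
P₀ = 0.9435 / (0.158 − 0.0722) = 0.9435 / 0.0858 = 10.9969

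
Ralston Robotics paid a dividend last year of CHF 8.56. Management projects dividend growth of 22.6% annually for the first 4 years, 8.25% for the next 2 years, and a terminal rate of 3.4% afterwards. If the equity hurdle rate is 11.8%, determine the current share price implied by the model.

Three-stage DDM. Project D₁…D_6; terminal Gordon value at t=6 with g = 0.034; discount at r = 0.118.
D_1 = 10.4946
D_2 = 12.8663
D_3 = 15.7741
D_4 = 19.3391
D_5 = 20.9345
D_6 = 22.6616
TV_6 = 23.4321/(0.118−0.034) = 278.9541
P₀ = Σ Dₜ/(1+r)ᵗ + TV_6/(1+r)^6 = 209.7881

CHF 209.79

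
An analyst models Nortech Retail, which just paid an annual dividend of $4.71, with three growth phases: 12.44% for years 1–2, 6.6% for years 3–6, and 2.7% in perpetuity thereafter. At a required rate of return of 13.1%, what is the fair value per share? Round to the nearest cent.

$61.71

Three-stage DDM. Project D₁…D_6; terminal Gordon value at t=6 with g = 0.027; discount at r = 0.131.
D_1 = 5.2959
D_2 = 5.9547
D_3 = 6.3477
D_4 = 6.7667
D_5 = 7.2133
D_6 = 7.6894
TV_6 = 7.8970/(0.131−0.027) = 75.9326
P₀ = Σ Dₜ/(1+r)ᵗ + TV_6/(1+r)^6 = 61.7113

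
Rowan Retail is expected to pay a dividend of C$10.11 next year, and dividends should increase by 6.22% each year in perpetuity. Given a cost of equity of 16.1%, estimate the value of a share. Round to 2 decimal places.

Gordon growth model: P₀ = D₁/(r − g), with D₁ = 10.11 given directly.
P₀ = 10.1100 / (0.161 − 0.0622) = 10.1100 / 0.0988 = 102.3279

C$102.33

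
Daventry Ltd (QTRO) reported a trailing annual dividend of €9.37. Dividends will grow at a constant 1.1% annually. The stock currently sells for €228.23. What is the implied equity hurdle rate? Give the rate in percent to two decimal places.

5.25%

Rearranging the constant-growth DDM: r = D₁/P₀ + g.
D₁ = 9.37 × (1 + 0.011) = 9.4731.
r = 9.4731 / 228.23 + 0.011 = 0.04151 + 0.011 = 0.05251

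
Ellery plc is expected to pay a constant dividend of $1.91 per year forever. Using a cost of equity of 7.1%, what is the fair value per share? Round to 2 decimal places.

Zero-growth DDM (perpetuity): P₀ = D/r = 1.91 / 0.071 = 26.9014

$26.90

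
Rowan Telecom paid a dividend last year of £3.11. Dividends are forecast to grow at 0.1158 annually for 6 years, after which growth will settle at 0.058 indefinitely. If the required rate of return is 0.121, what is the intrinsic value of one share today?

£69.15

Two-stage DDM. Project D₁…D_6 at 0.1158, terminal growth 0.058, discount at r = 0.121.
D_1 = 3.4701
D_2 = 3.8720
D_3 = 4.3204
D_4 = 4.8207
D_5 = 5.3789
D_6 = 6.0018
Terminal value at t=6: TV = D_7/(r−g) = 6.3499/(0.121−0.058) = 100.7914
P₀ = 3.4701/(1+0.121)^1 + 3.8720/(1+0.121)^2 + 4.3204/(1+0.121)^3 + 4.8207/(1+0.121)^4 + 5.3789/(1+0.121)^5 + 6.0018/(1+0.121)^6 + 100.7914/(1+0.121)^6 = 69.1508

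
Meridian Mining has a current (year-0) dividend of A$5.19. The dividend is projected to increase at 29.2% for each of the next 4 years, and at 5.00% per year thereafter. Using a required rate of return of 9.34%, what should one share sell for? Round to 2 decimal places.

Two-stage DDM. Project D₁…D_4 at 0.292, terminal growth 0.05, discount at r = 0.0934.
D_1 = 6.7055
D_2 = 8.6635
D_3 = 11.1932
D_4 = 14.4616
Terminal value at t=4: TV = D_5/(r−g) = 15.1847/(0.0934−0.05) = 349.8783
P₀ = 6.7055/(1+0.0934)^1 + 8.6635/(1+0.0934)^2 + 11.1932/(1+0.0934)^3 + 14.4616/(1+0.0934)^4 + 349.8783/(1+0.0934)^4 = 276.8542

A$276.85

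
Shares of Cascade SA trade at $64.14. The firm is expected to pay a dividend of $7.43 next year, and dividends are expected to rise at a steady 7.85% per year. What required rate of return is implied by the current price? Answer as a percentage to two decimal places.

Rearranging the constant-growth DDM: r = D₁/P₀ + g.
r = 7.4300 / 64.14 + 0.0785 = 0.11584 + 0.0785 = 0.19434

19.43%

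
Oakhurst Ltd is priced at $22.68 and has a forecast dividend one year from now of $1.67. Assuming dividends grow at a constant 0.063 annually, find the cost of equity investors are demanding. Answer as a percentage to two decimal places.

Rearranging the constant-growth DDM: r = D₁/P₀ + g.
r = 1.6700 / 22.68 + 0.063 = 0.07363 + 0.063 = 0.13663

13.66%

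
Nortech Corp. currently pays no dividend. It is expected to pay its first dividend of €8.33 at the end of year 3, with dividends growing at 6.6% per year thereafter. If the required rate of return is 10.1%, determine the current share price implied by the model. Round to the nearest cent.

€196.34

Deferred-dividend DDM. At t=2 the remaining stream is a growing perpetuity with first payment D_3 = 8.33.
V_2 = D_3/(r−g) = 8.33/(0.101−0.066) = 238.0000
P₀ = V_2/(1+r)^2 = 238.0000/(1+0.101)^2 = 196.3371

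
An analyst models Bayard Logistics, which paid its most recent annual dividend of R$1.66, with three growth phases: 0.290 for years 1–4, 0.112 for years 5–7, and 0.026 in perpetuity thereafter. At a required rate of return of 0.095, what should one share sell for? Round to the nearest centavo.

R$69.86

Three-stage DDM. Project D₁…D_7; terminal Gordon value at t=7 with g = 0.026; discount at r = 0.095.
D_1 = 2.1414
D_2 = 2.7624
D_3 = 3.5635
D_4 = 4.5969
D_5 = 5.1118
D_6 = 5.6843
D_7 = 6.3209
TV_7 = 6.4853/(0.095−0.026) = 93.9895
P₀ = Σ Dₜ/(1+r)ᵗ + TV_7/(1+r)^7 = 69.8590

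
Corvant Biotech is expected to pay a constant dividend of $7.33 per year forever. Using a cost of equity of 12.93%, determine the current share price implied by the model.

Zero-growth DDM (perpetuity): P₀ = D/r = 7.33 / 0.1293 = 56.6899

$56.69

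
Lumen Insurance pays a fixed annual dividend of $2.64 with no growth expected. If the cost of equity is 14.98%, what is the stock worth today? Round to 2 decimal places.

$17.62

Zero-growth DDM (perpetuity): P₀ = D/r = 2.64 / 0.1498 = 17.6235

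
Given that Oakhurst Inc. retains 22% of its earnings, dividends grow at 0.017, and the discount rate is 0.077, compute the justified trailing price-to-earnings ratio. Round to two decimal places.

13.22

Payout ratio b = 1 − 0.22 = 0.78.
Justified trailing P/E = b(1+g)/(r−g) = 0.78×(1+0.017)/(0.077−0.017) = 13.2210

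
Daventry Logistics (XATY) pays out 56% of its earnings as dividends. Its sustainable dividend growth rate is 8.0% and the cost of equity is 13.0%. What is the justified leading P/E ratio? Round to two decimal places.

11.20

Justified leading P/E = b/(r−g) = 0.56/(0.13−0.08) = 11.2000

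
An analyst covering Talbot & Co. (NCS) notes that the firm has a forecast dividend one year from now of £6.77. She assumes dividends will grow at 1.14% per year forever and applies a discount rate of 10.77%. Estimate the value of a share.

£70.30

Gordon growth model: P₀ = D₁/(r − g), with D₁ = 6.77 given directly.
P₀ = 6.7700 / (0.1077 − 0.0114) = 6.7700 / 0.0963 = 70.3011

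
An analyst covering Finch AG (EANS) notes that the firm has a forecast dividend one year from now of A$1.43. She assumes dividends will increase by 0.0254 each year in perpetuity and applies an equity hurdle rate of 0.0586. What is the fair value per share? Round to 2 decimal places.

A$43.07

Gordon growth model: P₀ = D₁/(r − g), with D₁ = 1.43 given directly.
P₀ = 1.4300 / (0.0586 − 0.0254) = 1.4300 / 0.0332 = 43.0723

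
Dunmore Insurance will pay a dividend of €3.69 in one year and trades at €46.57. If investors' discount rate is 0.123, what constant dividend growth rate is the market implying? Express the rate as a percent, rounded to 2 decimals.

From P₀ = D₁/(r − g), the implied growth is g = r − D₁/P₀.
g = 0.123 − 3.69/46.57 = 0.123 − 0.07924 = 0.04376

4.38%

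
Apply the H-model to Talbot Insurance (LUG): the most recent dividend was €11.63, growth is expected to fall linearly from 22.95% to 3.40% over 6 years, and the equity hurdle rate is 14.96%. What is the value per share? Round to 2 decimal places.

H-model: P₀ = D₀[(1+g_L) + H(g_S−g_L)]/(r−g_L), with H = 6/2 = 3.
P₀ = 11.63 × [(1+0.034) + 3×(0.2295−0.034)] / (0.1496−0.034)
   = 11.63 × 1.6205 / 0.1156 = 163.0313

€163.03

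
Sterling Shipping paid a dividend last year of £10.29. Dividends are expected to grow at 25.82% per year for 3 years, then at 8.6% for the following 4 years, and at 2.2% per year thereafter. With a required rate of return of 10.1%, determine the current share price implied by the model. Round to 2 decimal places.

£287.98

Three-stage DDM. Project D₁…D_7; terminal Gordon value at t=7 with g = 0.022; discount at r = 0.101.
D_1 = 12.9469
D_2 = 16.2898
D_3 = 20.4958
D_4 = 22.2584
D_5 = 24.1726
D_6 = 26.2515
D_7 = 28.5091
TV_7 = 29.1363/(0.101−0.022) = 368.8141
P₀ = Σ Dₜ/(1+r)ᵗ + TV_7/(1+r)^7 = 287.9777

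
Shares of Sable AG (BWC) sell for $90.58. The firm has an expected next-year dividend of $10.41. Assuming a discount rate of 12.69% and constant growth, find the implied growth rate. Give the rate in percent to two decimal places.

1.20%

From P₀ = D₁/(r − g), the implied growth is g = r − D₁/P₀.
g = 0.1269 − 10.41/90.58 = 0.1269 − 0.11493 = 0.01197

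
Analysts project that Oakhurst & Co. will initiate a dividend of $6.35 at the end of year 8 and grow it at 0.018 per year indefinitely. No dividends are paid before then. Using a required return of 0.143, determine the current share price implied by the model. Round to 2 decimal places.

$19.93

Deferred-dividend DDM. At t=7 the remaining stream is a growing perpetuity with first payment D_8 = 6.35.
V_7 = D_8/(r−g) = 6.35/(0.143−0.018) = 50.8000
P₀ = V_7/(1+r)^7 = 50.8000/(1+0.143)^7 = 19.9315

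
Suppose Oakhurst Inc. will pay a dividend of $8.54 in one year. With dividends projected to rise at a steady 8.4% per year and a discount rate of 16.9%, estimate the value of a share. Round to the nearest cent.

Gordon growth model: P₀ = D₁/(r − g), with D₁ = 8.54 given directly.
P₀ = 8.5400 / (0.169 − 0.084) = 8.5400 / 0.085 = 100.4706

$100.47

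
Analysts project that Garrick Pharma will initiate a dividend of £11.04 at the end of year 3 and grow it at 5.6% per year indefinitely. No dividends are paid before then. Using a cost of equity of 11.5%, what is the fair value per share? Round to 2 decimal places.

£150.51

Deferred-dividend DDM. At t=2 the remaining stream is a growing perpetuity with first payment D_3 = 11.04.
V_2 = D_3/(r−g) = 11.04/(0.115−0.056) = 187.1186
P₀ = V_2/(1+r)^2 = 187.1186/(1+0.115)^2 = 150.5107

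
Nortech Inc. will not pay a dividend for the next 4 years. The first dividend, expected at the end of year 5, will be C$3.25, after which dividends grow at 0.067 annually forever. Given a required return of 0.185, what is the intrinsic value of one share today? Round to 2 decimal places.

Deferred-dividend DDM. At t=4 the remaining stream is a growing perpetuity with first payment D_5 = 3.25.
V_4 = D_5/(r−g) = 3.25/(0.185−0.067) = 27.5424
P₀ = V_4/(1+r)^4 = 27.5424/(1+0.185)^4 = 13.9678

C$13.97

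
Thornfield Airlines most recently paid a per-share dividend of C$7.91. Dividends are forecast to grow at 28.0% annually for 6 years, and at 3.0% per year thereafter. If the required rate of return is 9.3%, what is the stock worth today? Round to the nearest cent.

Two-stage DDM. Project D₁…D_6 at 0.28, terminal growth 0.03, discount at r = 0.093.
D_1 = 10.1248
D_2 = 12.9597
D_3 = 16.5885
D_4 = 21.2332
D_5 = 27.1786
D_6 = 34.7885
Terminal value at t=6: TV = D_7/(r−g) = 35.8322/(0.093−0.03) = 568.7651
P₀ = 10.1248/(1+0.093)^1 + 12.9597/(1+0.093)^2 + 16.5885/(1+0.093)^3 + 21.2332/(1+0.093)^4 + 27.1786/(1+0.093)^5 + 34.7885/(1+0.093)^6 + 568.7651/(1+0.093)^6 = 419.1097

C$419.11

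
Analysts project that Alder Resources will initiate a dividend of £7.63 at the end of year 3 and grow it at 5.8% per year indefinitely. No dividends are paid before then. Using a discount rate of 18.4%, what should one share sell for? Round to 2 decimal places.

£43.20

Deferred-dividend DDM. At t=2 the remaining stream is a growing perpetuity with first payment D_3 = 7.63.
V_2 = D_3/(r−g) = 7.63/(0.184−0.058) = 60.5556
P₀ = V_2/(1+r)^2 = 60.5556/(1+0.184)^2 = 43.1967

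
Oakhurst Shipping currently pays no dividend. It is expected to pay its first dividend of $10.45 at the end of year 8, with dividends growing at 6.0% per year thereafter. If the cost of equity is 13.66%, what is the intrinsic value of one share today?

Deferred-dividend DDM. At t=7 the remaining stream is a growing perpetuity with first payment D_8 = 10.45.
V_7 = D_8/(r−g) = 10.45/(0.1366−0.06) = 136.4230
P₀ = V_7/(1+r)^7 = 136.4230/(1+0.1366)^7 = 55.6716

$55.67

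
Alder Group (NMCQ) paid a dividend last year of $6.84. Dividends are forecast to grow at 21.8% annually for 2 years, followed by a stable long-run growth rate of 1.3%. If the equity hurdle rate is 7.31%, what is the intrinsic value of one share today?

Two-stage DDM. Project D₁…D_2 at 0.218, terminal growth 0.013, discount at r = 0.0731.
D_1 = 8.3311
D_2 = 10.1473
Terminal value at t=2: TV = D_3/(r−g) = 10.2792/(0.0731−0.013) = 171.0353
P₀ = 8.3311/(1+0.0731)^1 + 10.1473/(1+0.0731)^2 + 171.0353/(1+0.0731)^2 = 165.1025

$165.10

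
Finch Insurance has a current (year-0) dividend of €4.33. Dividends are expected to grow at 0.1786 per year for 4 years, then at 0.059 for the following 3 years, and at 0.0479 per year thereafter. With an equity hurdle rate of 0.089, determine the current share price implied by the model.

€177.34

Three-stage DDM. Project D₁…D_7; terminal Gordon value at t=7 with g = 0.0479; discount at r = 0.089.
D_1 = 5.1033
D_2 = 6.0148
D_3 = 7.0890
D_4 = 8.3551
D_5 = 8.8481
D_6 = 9.3701
D_7 = 9.9230
TV_7 = 10.3983/(0.089−0.0479) = 252.9994
P₀ = Σ Dₜ/(1+r)ᵗ + TV_7/(1+r)^7 = 177.3377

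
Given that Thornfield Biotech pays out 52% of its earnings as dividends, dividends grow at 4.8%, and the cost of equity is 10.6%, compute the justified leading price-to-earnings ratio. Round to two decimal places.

Justified leading P/E = b/(r−g) = 0.52/(0.106−0.048) = 8.9655

8.97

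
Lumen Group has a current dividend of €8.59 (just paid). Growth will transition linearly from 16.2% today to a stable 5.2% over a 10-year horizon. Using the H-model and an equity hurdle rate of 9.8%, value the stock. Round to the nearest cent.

H-model: P₀ = D₀[(1+g_L) + H(g_S−g_L)]/(r−g_L), with H = 10/2 = 5.
P₀ = 8.59 × [(1+0.052) + 5×(0.162−0.052)] / (0.098−0.052)
   = 8.59 × 1.6020 / 0.046 = 299.1561

€299.16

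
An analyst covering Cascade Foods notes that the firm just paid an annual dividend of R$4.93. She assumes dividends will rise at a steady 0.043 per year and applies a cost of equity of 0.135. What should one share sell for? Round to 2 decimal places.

Gordon growth model: P₀ = D₁/(r − g). D₁ = 4.93 × (1 + 0.043) = 5.1420.
P₀ = 5.1420 / (0.135 − 0.043) = 5.1420 / 0.092 = 55.8912

R$55.89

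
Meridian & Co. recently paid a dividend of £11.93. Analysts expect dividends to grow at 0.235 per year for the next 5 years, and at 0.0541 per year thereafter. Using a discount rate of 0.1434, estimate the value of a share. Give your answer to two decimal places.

£282.63

Two-stage DDM. Project D₁…D_5 at 0.235, terminal growth 0.0541, discount at r = 0.1434.
D_1 = 14.7335
D_2 = 18.1959
D_3 = 22.4720
D_4 = 27.7529
D_5 = 34.2748
Terminal value at t=5: TV = D_6/(r−g) = 36.1291/(0.1434−0.0541) = 404.5811
P₀ = 14.7335/(1+0.1434)^1 + 18.1959/(1+0.1434)^2 + 22.4720/(1+0.1434)^3 + 27.7529/(1+0.1434)^4 + 34.2748/(1+0.1434)^5 + 404.5811/(1+0.1434)^5 = 282.6335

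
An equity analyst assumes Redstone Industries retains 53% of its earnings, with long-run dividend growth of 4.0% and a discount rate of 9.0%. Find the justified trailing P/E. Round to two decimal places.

Payout ratio b = 1 − 0.53 = 0.47.
Justified trailing P/E = b(1+g)/(r−g) = 0.47×(1+0.04)/(0.09−0.04) = 9.7760

9.78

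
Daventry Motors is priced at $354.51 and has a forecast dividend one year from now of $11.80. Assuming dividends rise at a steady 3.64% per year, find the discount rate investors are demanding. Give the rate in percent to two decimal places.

6.97%

Rearranging the constant-growth DDM: r = D₁/P₀ + g.
r = 11.8000 / 354.51 + 0.0364 = 0.03329 + 0.0364 = 0.06969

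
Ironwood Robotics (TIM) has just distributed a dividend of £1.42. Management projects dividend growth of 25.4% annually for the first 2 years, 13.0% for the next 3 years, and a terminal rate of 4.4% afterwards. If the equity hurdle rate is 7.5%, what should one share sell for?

Three-stage DDM. Project D₁…D_5; terminal Gordon value at t=5 with g = 0.044; discount at r = 0.075.
D_1 = 1.7807
D_2 = 2.2330
D_3 = 2.5233
D_4 = 2.8513
D_5 = 3.2219
TV_5 = 3.3637/(0.075−0.044) = 108.5069
P₀ = Σ Dₜ/(1+r)ᵗ + TV_5/(1+r)^5 = 85.5806

£85.58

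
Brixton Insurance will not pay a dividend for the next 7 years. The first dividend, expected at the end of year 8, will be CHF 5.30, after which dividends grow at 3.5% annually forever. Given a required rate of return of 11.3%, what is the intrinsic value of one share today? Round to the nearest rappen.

Deferred-dividend DDM. At t=7 the remaining stream is a growing perpetuity with first payment D_8 = 5.30.
V_7 = D_8/(r−g) = 5.30/(0.113−0.035) = 67.9487
P₀ = V_7/(1+r)^7 = 67.9487/(1+0.113)^7 = 32.1155

CHF 32.12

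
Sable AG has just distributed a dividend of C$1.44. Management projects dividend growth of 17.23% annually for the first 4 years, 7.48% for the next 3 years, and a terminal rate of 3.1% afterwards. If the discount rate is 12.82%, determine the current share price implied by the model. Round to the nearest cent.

C$26.31

Three-stage DDM. Project D₁…D_7; terminal Gordon value at t=7 with g = 0.031; discount at r = 0.1282.
D_1 = 1.6881
D_2 = 1.9790
D_3 = 2.3200
D_4 = 2.7197
D_5 = 2.9231
D_6 = 3.1418
D_7 = 3.3768
TV_7 = 3.4814/(0.1282−0.031) = 35.8173
P₀ = Σ Dₜ/(1+r)ᵗ + TV_7/(1+r)^7 = 26.3149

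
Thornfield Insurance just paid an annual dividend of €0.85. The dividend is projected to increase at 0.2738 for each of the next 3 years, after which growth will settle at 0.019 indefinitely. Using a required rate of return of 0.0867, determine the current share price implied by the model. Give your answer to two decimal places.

Two-stage DDM. Project D₁…D_3 at 0.2738, terminal growth 0.019, discount at r = 0.0867.
D_1 = 1.0827
D_2 = 1.3792
D_3 = 1.7568
Terminal value at t=3: TV = D_4/(r−g) = 1.7902/(0.0867−0.019) = 26.4428
P₀ = 1.0827/(1+0.0867)^1 + 1.3792/(1+0.0867)^2 + 1.7568/(1+0.0867)^3 + 26.4428/(1+0.0867)^3 = 24.1385

€24.14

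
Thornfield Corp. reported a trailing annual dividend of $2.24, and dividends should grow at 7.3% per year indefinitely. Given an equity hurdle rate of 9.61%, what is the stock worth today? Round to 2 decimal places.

Gordon growth model: P₀ = D₁/(r − g). D₁ = 2.24 × (1 + 0.073) = 2.4035.
P₀ = 2.4035 / (0.0961 − 0.073) = 2.4035 / 0.0231 = 104.0485

$104.05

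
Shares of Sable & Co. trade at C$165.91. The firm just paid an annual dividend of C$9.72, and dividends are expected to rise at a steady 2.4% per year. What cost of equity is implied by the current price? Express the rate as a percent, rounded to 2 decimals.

8.40%

Rearranging the constant-growth DDM: r = D₁/P₀ + g.
D₁ = 9.72 × (1 + 0.024) = 9.9533.
r = 9.9533 / 165.91 + 0.024 = 0.05999 + 0.024 = 0.08399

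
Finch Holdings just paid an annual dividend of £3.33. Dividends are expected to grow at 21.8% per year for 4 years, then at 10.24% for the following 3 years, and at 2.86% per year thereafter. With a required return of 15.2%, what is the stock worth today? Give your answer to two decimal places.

£57.18

Three-stage DDM. Project D₁…D_7; terminal Gordon value at t=7 with g = 0.0286; discount at r = 0.152.
D_1 = 4.0559
D_2 = 4.9401
D_3 = 6.0171
D_4 = 7.3288
D_5 = 8.0793
D_6 = 8.9066
D_7 = 9.8186
TV_7 = 10.0994/(0.152−0.0286) = 81.8432
P₀ = Σ Dₜ/(1+r)ᵗ + TV_7/(1+r)^7 = 57.1755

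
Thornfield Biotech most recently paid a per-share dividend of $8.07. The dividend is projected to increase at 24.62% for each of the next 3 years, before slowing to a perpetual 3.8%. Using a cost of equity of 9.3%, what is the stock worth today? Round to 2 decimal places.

$257.39

Two-stage DDM. Project D₁…D_3 at 0.2462, terminal growth 0.038, discount at r = 0.093.
D_1 = 10.0568
D_2 = 12.5328
D_3 = 15.6184
Terminal value at t=3: TV = D_4/(r−g) = 16.2119/(0.093−0.038) = 294.7620
P₀ = 10.0568/(1+0.093)^1 + 12.5328/(1+0.093)^2 + 15.6184/(1+0.093)^3 + 294.7620/(1+0.093)^3 = 257.3944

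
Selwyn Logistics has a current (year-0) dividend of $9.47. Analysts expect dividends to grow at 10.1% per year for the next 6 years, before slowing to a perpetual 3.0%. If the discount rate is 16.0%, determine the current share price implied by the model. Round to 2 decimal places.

$102.38

Two-stage DDM. Project D₁…D_6 at 0.101, terminal growth 0.03, discount at r = 0.16.
D_1 = 10.4265
D_2 = 11.4795
D_3 = 12.6390
D_4 = 13.9155
D_5 = 15.3210
D_6 = 16.8684
Terminal value at t=6: TV = D_7/(r−g) = 17.3745/(0.16−0.03) = 133.6496
P₀ = 10.4265/(1+0.16)^1 + 11.4795/(1+0.16)^2 + 12.6390/(1+0.16)^3 + 13.9155/(1+0.16)^4 + 15.3210/(1+0.16)^5 + 16.8684/(1+0.16)^6 + 133.6496/(1+0.16)^6 = 102.3757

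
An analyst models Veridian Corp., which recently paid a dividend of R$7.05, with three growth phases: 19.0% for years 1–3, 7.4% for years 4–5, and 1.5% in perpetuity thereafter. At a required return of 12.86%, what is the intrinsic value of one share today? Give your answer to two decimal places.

R$105.75

Three-stage DDM. Project D₁…D_5; terminal Gordon value at t=5 with g = 0.015; discount at r = 0.1286.
D_1 = 8.3895
D_2 = 9.9835
D_3 = 11.8804
D_4 = 12.7595
D_5 = 13.7037
TV_5 = 13.9093/(0.1286−0.015) = 122.4408
P₀ = Σ Dₜ/(1+r)ᵗ + TV_5/(1+r)^5 = 105.7537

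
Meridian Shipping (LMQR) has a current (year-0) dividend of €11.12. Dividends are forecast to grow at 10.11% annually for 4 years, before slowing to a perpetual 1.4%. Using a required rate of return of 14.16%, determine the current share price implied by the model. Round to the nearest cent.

Two-stage DDM. Project D₁…D_4 at 0.1011, terminal growth 0.014, discount at r = 0.1416.
D_1 = 12.2442
D_2 = 13.4821
D_3 = 14.8452
D_4 = 16.3460
Terminal value at t=4: TV = D_5/(r−g) = 16.5749/(0.1416−0.014) = 129.8970
P₀ = 12.2442/(1+0.1416)^1 + 13.4821/(1+0.1416)^2 + 14.8452/(1+0.1416)^3 + 16.3460/(1+0.1416)^4 + 129.8970/(1+0.1416)^4 = 117.1517

€117.15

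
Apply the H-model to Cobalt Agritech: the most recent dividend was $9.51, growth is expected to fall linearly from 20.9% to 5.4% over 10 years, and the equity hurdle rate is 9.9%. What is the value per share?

$386.53

H-model: P₀ = D₀[(1+g_L) + H(g_S−g_L)]/(r−g_L), with H = 10/2 = 5.
P₀ = 9.51 × [(1+0.054) + 5×(0.209−0.054)] / (0.099−0.054)
   = 9.51 × 1.8290 / 0.045 = 386.5287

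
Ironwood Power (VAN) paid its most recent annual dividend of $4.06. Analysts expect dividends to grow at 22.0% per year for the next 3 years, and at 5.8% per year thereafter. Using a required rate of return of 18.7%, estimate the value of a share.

$49.02

Two-stage DDM. Project D₁…D_3 at 0.22, terminal growth 0.058, discount at r = 0.187.
D_1 = 4.9532
D_2 = 6.0429
D_3 = 7.3723
Terminal value at t=3: TV = D_4/(r−g) = 7.7999/(0.187−0.058) = 60.4646
P₀ = 4.9532/(1+0.187)^1 + 6.0429/(1+0.187)^2 + 7.3723/(1+0.187)^3 + 60.4646/(1+0.187)^3 = 49.0233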